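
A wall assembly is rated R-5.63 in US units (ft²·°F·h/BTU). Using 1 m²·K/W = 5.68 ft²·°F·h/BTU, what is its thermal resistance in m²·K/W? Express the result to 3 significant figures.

0.991 m²·K/W

R_SI = 5.63/5.68 = 0.9912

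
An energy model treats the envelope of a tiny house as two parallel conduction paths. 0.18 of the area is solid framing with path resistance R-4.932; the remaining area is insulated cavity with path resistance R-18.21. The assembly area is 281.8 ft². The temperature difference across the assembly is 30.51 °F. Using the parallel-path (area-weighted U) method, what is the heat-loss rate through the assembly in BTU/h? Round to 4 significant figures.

700.9 BTU/h

U_eff = 0.82/18.21 + 0.18/4.932 = 0.04503 + 0.036496 = 0.081527
R_eff = 1/U_eff = 12.266 ft²·°F·h/BTU
Q = 281.8 × 30.51 / 12.266 = 700.94 BTU/h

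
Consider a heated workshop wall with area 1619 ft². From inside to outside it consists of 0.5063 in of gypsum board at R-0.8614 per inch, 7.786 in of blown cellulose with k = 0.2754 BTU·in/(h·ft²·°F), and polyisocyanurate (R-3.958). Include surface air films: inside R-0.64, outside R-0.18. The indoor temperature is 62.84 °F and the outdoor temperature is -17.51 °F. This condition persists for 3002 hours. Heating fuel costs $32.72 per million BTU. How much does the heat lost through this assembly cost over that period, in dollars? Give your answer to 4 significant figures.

0.5063 × 0.8614 = 0.43613
7.786/0.2754 = 28.272
R_total = 0.64 + 0.43613 + 28.272 + 3.958 + 0.18 = 33.486 ft²·°F·h/BTU
Q = 1619 × (62.84 − (-17.51)) / 33.486 = 3884.8 BTU/h
E = 3884.8 × 3002 = 11662000 BTU
Cost = 11662000/10⁶ × 32.72 = $381.59

381.6 dollars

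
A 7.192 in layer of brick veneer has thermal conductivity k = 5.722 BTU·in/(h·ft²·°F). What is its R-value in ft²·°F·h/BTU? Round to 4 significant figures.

R = L/k = 7.192/5.722 = 1.2569 ft²·°F·h/BTU

1.257 ft²·°F·h/BTU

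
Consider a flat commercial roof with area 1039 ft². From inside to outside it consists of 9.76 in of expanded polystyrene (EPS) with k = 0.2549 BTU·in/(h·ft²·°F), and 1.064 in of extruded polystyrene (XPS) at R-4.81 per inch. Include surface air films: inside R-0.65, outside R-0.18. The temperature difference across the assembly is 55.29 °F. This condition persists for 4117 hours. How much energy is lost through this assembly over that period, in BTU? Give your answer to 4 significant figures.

9.76/0.2549 = 38.29
1.064 × 4.81 = 5.1178
R_total = 0.65 + 38.29 + 5.1178 + 0.18 = 44.237 ft²·°F·h/BTU
Q = 1039 × 55.29 / 44.237 = 1298.6 BTU/h
E = 1298.6 × 4117 = 5346300 BTU

5346000 BTU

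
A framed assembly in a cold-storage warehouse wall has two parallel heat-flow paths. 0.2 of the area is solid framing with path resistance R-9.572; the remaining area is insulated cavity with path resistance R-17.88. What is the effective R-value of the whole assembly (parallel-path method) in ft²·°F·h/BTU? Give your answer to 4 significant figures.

U_eff = 0.8/17.88 + 0.2/9.572 = 0.044743 + 0.020894 = 0.065637
R_eff = 1/U_eff = 15.235 ft²·°F·h/BTU

15.24 ft²·°F·h/BTU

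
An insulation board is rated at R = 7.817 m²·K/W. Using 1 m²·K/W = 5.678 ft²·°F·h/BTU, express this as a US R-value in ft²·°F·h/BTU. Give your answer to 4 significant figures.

R_US = 7.817 × 5.678 = 44.385

44.38 ft²·°F·h/BTU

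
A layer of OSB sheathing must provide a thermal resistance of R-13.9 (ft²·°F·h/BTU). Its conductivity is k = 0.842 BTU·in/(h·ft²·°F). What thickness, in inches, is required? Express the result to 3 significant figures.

L = R × k = 13.9 × 0.842 = 11.7 in

11.7 in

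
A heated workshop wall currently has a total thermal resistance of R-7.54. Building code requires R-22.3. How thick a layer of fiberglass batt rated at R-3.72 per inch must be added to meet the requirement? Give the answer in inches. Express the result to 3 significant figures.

3.97 in

ΔR = 22.3 − 7.54 = 14.76 ft²·°F·h/BTU
L = ΔR / (R/in) = 14.76/3.72 = 3.968 in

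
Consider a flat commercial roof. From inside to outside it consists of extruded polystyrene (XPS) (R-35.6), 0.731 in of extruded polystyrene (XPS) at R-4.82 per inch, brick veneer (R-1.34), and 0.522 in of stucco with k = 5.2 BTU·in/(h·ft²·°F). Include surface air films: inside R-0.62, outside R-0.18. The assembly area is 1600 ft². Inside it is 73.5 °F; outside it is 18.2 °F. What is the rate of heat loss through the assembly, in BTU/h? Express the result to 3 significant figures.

2140 BTU/h

0.731 × 4.82 = 3.523
0.522/5.2 = 0.1004
R_total = 0.62 + 35.6 + 3.523 + 1.34 + 0.1004 + 0.18 = 41.36 ft²·°F·h/BTU
Q = A·ΔT/R = 1600 × (73.5 − 18.2) / 41.36 = 2139 BTU/h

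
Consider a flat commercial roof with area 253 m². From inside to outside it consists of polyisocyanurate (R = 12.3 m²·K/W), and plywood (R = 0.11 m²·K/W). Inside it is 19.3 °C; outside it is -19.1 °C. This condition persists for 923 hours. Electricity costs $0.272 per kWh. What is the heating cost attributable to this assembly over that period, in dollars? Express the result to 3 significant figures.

R_total = 12.3 + 0.11 = 12.41 m²·K/W
Q = 253 × (19.3 − (-19.1)) / 12.41 = 782.9 W
E = 782.9 W × 923 h / 1000 = 722.6 kWh
Cost = 722.6 × 0.272 = $196.5

197 dollars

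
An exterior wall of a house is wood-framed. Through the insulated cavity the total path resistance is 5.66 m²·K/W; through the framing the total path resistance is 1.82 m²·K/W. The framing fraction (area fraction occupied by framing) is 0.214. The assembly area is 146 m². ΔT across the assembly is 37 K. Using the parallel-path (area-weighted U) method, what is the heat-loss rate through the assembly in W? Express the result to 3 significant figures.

U_eff = 0.786/5.66 + 0.214/1.82 = 0.1389 + 0.1176 = 0.2565
R_eff = 1/U_eff = 3.899 m²·K/W
Q = 146 × 37 / 3.899 = 1385 W

1390 W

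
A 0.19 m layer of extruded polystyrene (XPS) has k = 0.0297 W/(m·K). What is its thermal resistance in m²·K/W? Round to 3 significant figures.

R = L/k = 0.19/0.0297 = 6.397 m²·K/W

6.40 m²·K/W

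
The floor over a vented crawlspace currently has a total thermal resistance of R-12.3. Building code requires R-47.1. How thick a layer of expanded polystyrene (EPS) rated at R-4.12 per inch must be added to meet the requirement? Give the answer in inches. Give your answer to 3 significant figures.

8.45 in

ΔR = 47.1 − 12.3 = 34.8 ft²·°F·h/BTU
L = ΔR / (R/in) = 34.8/4.12 = 8.447 in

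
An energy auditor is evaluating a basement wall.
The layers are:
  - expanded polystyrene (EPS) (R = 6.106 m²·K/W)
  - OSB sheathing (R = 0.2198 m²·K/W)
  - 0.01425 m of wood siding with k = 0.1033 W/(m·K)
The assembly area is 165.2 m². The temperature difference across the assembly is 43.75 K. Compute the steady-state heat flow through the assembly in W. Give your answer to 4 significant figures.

0.01425/0.1033 = 0.13795
R_total = 6.106 + 0.2198 + 0.13795 = 6.4637 m²·K/W
Q = A·ΔT/R = 165.2 × 43.75 / 6.4637 = 1118.2 W

1118 W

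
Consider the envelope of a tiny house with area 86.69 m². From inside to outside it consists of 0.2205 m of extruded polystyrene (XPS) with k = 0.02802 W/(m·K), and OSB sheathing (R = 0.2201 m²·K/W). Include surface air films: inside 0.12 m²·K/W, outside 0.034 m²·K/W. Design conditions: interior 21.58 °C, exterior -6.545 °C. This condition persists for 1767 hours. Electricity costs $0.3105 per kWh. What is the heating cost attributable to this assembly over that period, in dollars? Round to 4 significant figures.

162.3 dollars

0.2205/0.02802 = 7.8694
R_total = 0.12 + 7.8694 + 0.2201 + 0.034 = 8.2435 m²·K/W
Q = 86.69 × (21.58 − (-6.545)) / 8.2435 = 295.77 W
E = 295.77 W × 1767 h / 1000 = 522.62 kWh
Cost = 522.62 × 0.3105 = $162.27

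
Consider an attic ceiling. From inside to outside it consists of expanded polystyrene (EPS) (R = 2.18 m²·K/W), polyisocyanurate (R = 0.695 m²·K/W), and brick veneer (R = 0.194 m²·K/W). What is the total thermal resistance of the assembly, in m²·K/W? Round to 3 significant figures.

3.07 m²·K/W

R_total = 2.18 + 0.695 + 0.194 = 3.069 m²·K/W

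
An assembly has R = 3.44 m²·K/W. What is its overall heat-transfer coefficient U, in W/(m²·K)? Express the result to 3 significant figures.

U = 1/R = 1/3.44 = 0.2907

0.291 W/(m²·K)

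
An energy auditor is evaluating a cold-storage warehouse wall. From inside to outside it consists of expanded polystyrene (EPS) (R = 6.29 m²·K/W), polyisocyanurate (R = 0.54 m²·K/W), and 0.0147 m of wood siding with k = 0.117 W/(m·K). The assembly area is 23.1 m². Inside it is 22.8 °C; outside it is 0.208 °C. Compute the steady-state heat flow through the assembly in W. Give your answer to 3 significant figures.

75.0 W

0.0147/0.117 = 0.1256
R_total = 6.29 + 0.54 + 0.1256 = 6.956 m²·K/W
Q = A·ΔT/R = 23.1 × (22.8 − 0.208) / 6.956 = 75.03 W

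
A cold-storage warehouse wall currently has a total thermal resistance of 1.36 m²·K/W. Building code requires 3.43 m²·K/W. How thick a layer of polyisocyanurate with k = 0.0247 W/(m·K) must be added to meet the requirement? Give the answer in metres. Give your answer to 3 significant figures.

0.0511 m

ΔR = 3.43 − 1.36 = 2.07 m²·K/W
L = ΔR × k = 2.07 × 0.0247 = 0.05113 m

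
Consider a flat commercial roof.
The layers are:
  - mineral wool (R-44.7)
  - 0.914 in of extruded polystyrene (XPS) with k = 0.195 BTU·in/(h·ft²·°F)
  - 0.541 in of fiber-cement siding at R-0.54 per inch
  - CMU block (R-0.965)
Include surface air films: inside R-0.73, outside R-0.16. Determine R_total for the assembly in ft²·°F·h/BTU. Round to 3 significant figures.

51.5 ft²·°F·h/BTU

0.914/0.195 = 4.687
0.541 × 0.54 = 0.2921
R_total = 0.73 + 44.7 + 4.687 + 0.2921 + 0.965 + 0.16 = 51.53 ft²·°F·h/BTU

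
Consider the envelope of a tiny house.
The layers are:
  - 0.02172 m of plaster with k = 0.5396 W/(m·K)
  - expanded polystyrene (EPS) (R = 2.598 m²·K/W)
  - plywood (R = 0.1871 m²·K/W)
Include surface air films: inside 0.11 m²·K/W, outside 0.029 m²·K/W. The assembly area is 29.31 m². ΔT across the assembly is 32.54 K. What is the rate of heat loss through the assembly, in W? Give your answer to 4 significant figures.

0.02172/0.5396 = 0.040252
R_total = 0.11 + 0.040252 + 2.598 + 0.1871 + 0.029 = 2.9644 m²·K/W
Q = A·ΔT/R = 29.31 × 32.54 / 2.9644 = 321.74 W

321.7 W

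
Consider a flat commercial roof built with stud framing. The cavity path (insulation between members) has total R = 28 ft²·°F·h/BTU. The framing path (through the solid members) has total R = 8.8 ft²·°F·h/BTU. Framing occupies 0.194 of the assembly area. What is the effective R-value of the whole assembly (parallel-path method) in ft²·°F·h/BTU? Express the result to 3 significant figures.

19.7 ft²·°F·h/BTU

U_eff = 0.806/28 + 0.194/8.8 = 0.02879 + 0.02205 = 0.05083
R_eff = 1/U_eff = 19.67 ft²·°F·h/BTU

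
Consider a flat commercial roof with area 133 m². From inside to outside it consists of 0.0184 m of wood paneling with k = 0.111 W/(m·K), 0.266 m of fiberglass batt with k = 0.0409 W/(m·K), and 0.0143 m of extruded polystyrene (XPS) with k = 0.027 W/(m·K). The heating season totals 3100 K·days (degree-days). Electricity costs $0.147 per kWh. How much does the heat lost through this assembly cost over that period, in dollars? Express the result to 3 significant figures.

202 dollars

0.0184/0.111 = 0.1658
0.266/0.0409 = 6.504
0.0143/0.027 = 0.5296
R_total = 0.1658 + 6.504 + 0.5296 = 7.199 m²·K/W
E = A × HDD × 24 / R / 1000 = 133 × 3100 × 24 / 7.199 / 1000 = 1375 kWh
Cost = 1375 × 0.147 = $202.1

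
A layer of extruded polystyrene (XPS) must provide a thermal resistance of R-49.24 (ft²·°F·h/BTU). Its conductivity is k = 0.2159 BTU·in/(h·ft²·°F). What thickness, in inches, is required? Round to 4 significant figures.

10.63 in

L = R × k = 49.24 × 0.2159 = 10.631 in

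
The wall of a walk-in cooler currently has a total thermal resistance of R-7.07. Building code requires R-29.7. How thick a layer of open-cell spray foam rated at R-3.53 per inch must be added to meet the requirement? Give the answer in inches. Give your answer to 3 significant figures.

6.41 in

ΔR = 29.7 − 7.07 = 22.63 ft²·°F·h/BTU
L = ΔR / (R/in) = 22.63/3.53 = 6.411 in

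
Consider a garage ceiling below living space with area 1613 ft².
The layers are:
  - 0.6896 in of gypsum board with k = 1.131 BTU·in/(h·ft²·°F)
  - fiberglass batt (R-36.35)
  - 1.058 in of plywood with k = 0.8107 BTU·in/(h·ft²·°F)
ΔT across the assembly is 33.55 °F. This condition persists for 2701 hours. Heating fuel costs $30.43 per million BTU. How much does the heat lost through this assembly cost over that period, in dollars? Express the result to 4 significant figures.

0.6896/1.131 = 0.60973
1.058/0.8107 = 1.305
R_total = 0.60973 + 36.35 + 1.305 = 38.265 ft²·°F·h/BTU
Q = 1613 × 33.55 / 38.265 = 1414.3 BTU/h
E = 1414.3 × 2701 = 3819900 BTU
Cost = 3819900/10⁶ × 30.43 = $116.24

116.2 dollars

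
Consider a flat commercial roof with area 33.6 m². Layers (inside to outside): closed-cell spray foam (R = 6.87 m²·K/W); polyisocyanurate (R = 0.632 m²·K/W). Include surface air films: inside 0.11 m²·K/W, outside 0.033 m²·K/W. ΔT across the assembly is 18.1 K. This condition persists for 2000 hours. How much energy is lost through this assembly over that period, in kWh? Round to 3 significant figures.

159 kWh

R_total = 0.11 + 6.87 + 0.632 + 0.033 = 7.645 m²·K/W
Q = 33.6 × 18.1 / 7.645 = 79.55 W
E = 79.55 W × 2000 h / 1000 = 159.1 kWh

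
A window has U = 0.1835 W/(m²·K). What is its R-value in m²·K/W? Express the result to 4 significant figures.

R = 1/U = 1/0.1835 = 5.4496

5.450 m²·K/W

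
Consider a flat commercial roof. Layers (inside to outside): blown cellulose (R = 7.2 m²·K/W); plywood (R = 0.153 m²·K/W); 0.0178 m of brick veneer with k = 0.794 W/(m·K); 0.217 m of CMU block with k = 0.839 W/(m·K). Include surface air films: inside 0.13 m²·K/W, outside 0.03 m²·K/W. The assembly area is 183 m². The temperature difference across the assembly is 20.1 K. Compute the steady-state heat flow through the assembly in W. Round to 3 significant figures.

0.0178/0.794 = 0.02242
0.217/0.839 = 0.2586
R_total = 0.13 + 7.2 + 0.153 + 0.02242 + 0.2586 + 0.03 = 7.794 m²·K/W
Q = A·ΔT/R = 183 × 20.1 / 7.794 = 471.9 W

472 W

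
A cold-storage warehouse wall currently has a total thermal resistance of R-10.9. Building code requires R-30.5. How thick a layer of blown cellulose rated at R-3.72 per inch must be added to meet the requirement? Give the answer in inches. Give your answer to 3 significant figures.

5.27 in

ΔR = 30.5 − 10.9 = 19.6 ft²·°F·h/BTU
L = ΔR / (R/in) = 19.6/3.72 = 5.269 in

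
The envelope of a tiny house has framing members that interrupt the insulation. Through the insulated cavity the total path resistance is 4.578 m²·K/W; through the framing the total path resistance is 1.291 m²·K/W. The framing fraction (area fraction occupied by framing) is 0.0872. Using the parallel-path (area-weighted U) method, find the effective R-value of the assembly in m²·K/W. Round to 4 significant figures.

U_eff = 0.9128/4.578 + 0.0872/1.291 = 0.19939 + 0.067545 = 0.26693
R_eff = 1/U_eff = 3.7463 m²·K/W

3.746 m²·K/W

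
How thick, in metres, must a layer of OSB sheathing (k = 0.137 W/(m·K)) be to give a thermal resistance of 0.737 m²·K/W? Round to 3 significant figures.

L = R·k = 0.737 × 0.137 = 0.101 m

0.101 m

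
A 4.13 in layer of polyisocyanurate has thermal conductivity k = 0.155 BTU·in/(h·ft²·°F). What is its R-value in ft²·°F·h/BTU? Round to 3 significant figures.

26.6 ft²·°F·h/BTU

R = L/k = 4.13/0.155 = 26.65 ft²·°F·h/BTU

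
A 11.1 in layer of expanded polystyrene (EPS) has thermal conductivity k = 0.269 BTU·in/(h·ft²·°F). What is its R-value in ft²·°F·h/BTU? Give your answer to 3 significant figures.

41.3 ft²·°F·h/BTU

R = L/k = 11.1/0.269 = 41.26 ft²·°F·h/BTU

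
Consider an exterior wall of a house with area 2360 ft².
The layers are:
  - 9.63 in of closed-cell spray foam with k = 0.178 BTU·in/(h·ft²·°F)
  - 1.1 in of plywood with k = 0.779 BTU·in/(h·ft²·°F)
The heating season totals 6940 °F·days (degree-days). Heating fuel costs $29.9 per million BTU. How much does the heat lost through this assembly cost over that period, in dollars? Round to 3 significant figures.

212 dollars

9.63/0.178 = 54.1
1.1/0.779 = 1.412
R_total = 54.1 + 1.412 = 55.51 ft²·°F·h/BTU
E = A × HDD × 24 / R = 2360 × 6940 × 24 / 55.51 = 7081000 BTU
Cost = 7081000/10⁶ × 29.9 = $211.7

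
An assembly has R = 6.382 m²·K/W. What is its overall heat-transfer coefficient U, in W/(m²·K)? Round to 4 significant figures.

0.1567 W/(m²·K)

U = 1/R = 1/6.382 = 0.15669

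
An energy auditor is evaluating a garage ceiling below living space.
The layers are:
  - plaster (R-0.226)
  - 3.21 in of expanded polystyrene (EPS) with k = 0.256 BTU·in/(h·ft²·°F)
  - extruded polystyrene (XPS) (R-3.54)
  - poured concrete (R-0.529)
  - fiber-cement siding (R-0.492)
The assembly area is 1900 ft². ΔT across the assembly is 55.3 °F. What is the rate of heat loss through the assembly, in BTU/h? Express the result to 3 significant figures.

6060 BTU/h

3.21/0.256 = 12.54
R_total = 0.226 + 12.54 + 3.54 + 0.529 + 0.492 = 17.33 ft²·°F·h/BTU
Q = A·ΔT/R = 1900 × 55.3 / 17.33 = 6064 BTU/h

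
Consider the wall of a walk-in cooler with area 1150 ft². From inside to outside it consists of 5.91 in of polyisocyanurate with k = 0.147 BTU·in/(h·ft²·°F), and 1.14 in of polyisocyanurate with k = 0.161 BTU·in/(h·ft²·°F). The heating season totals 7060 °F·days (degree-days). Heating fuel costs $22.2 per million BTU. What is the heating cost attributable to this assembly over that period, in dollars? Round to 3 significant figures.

5.91/0.147 = 40.2
1.14/0.161 = 7.081
R_total = 40.2 + 7.081 = 47.28 ft²·°F·h/BTU
E = A × HDD × 24 / R = 1150 × 7060 × 24 / 47.28 = 4121000 BTU
Cost = 4121000/10⁶ × 22.2 = $91.48

91.5 dollars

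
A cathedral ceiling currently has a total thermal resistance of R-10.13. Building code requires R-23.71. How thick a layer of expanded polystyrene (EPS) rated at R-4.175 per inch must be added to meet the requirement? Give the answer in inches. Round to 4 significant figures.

3.253 in

ΔR = 23.71 − 10.13 = 13.58 ft²·°F·h/BTU
L = ΔR / (R/in) = 13.58/4.175 = 3.2527 in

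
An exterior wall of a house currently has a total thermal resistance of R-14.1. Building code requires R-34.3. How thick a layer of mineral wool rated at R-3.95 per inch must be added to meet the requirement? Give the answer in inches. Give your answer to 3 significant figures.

5.11 in

ΔR = 34.3 − 14.1 = 20.2 ft²·°F·h/BTU
L = ΔR / (R/in) = 20.2/3.95 = 5.114 in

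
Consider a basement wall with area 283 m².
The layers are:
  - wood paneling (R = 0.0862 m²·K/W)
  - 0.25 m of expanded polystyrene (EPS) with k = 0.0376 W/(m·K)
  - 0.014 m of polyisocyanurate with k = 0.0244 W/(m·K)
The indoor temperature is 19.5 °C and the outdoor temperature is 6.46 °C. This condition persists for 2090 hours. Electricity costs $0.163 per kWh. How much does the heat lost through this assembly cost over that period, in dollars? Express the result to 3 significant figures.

172 dollars

0.25/0.0376 = 6.649
0.014/0.0244 = 0.5738
R_total = 0.0862 + 6.649 + 0.5738 = 7.309 m²·K/W
Q = 283 × (19.5 − 6.46) / 7.309 = 504.9 W
E = 504.9 W × 2090 h / 1000 = 1055 kWh
Cost = 1055 × 0.163 = $172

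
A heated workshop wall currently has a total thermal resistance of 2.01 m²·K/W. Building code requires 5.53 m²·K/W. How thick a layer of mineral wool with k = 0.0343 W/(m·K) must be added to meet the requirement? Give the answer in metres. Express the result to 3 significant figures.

ΔR = 5.53 − 2.01 = 3.52 m²·K/W
L = ΔR × k = 3.52 × 0.0343 = 0.1207 m

0.121 m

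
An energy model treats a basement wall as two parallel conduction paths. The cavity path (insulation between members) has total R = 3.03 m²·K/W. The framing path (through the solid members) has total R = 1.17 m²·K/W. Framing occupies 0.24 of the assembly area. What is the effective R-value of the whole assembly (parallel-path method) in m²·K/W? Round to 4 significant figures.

U_eff = 0.76/3.03 + 0.24/1.17 = 0.25083 + 0.20513 = 0.45595
R_eff = 1/U_eff = 2.1932 m²·K/W

2.193 m²·K/W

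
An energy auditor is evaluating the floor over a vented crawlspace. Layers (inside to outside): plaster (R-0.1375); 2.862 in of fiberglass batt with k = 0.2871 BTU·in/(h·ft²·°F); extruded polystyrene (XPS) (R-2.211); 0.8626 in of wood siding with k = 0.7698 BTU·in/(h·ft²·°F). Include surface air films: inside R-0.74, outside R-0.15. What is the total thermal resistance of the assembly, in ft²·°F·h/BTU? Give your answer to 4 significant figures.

14.33 ft²·°F·h/BTU

2.862/0.2871 = 9.9687
0.8626/0.7698 = 1.1206
R_total = 0.74 + 0.1375 + 9.9687 + 2.211 + 1.1206 + 0.15 = 14.328 ft²·°F·h/BTU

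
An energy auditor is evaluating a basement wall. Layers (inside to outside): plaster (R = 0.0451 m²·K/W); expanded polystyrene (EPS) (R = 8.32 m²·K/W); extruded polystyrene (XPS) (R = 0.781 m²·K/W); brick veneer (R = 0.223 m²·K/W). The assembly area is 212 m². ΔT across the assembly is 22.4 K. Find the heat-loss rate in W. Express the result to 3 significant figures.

507 W

R_total = 0.0451 + 8.32 + 0.781 + 0.223 = 9.369 m²·K/W
Q = A·ΔT/R = 212 × 22.4 / 9.369 = 506.9 W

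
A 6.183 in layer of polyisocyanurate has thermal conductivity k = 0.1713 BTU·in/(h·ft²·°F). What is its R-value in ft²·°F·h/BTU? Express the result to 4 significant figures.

36.09 ft²·°F·h/BTU

R = L/k = 6.183/0.1713 = 36.095 ft²·°F·h/BTU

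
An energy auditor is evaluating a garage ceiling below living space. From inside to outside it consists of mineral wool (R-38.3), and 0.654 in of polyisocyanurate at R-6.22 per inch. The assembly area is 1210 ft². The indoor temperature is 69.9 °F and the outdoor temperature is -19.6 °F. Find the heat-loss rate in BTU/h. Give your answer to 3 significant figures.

2560 BTU/h

0.654 × 6.22 = 4.068
R_total = 38.3 + 4.068 = 42.37 ft²·°F·h/BTU
Q = A·ΔT/R = 1210 × (69.9 − (-19.6)) / 42.37 = 2556 BTU/h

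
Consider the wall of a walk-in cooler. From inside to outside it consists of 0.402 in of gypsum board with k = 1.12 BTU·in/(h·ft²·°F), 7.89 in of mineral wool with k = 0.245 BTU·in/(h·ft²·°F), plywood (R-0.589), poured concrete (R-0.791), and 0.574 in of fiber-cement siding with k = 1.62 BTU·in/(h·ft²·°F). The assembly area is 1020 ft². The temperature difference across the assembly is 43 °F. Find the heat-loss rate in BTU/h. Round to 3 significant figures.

0.402/1.12 = 0.3589
7.89/0.245 = 32.2
0.574/1.62 = 0.3543
R_total = 0.3589 + 32.2 + 0.589 + 0.791 + 0.3543 = 34.3 ft²·°F·h/BTU
Q = A·ΔT/R = 1020 × 43 / 34.3 = 1279 BTU/h

1280 BTU/h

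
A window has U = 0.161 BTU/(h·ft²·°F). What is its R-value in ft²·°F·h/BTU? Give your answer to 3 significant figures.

6.21 ft²·°F·h/BTU

R = 1/U = 1/0.161 = 6.211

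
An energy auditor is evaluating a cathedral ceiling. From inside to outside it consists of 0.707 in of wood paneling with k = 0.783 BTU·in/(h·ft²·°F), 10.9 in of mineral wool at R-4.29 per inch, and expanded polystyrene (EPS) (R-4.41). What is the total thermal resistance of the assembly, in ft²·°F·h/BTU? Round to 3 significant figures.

52.1 ft²·°F·h/BTU

0.707/0.783 = 0.9029
10.9 × 4.29 = 46.76
R_total = 0.9029 + 46.76 + 4.41 = 52.07 ft²·°F·h/BTU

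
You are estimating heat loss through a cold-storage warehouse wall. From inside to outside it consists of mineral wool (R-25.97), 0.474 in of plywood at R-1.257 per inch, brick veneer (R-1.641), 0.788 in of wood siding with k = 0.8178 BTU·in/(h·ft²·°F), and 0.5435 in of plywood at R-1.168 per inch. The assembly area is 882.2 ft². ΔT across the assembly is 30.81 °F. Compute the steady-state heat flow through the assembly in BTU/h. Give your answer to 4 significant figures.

0.474 × 1.257 = 0.59582
0.788/0.8178 = 0.96356
0.5435 × 1.168 = 0.63481
R_total = 25.97 + 0.59582 + 1.641 + 0.96356 + 0.63481 = 29.805 ft²·°F·h/BTU
Q = A·ΔT/R = 882.2 × 30.81 / 29.805 = 911.94 BTU/h

911.9 BTU/h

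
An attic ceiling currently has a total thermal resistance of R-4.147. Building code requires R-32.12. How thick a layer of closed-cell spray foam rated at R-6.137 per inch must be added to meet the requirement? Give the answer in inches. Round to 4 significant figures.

ΔR = 32.12 − 4.147 = 27.973 ft²·°F·h/BTU
L = ΔR / (R/in) = 27.973/6.137 = 4.5581 in

4.558 in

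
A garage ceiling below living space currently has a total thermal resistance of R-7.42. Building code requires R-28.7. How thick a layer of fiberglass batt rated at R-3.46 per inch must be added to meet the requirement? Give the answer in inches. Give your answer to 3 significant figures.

6.15 in

ΔR = 28.7 − 7.42 = 21.28 ft²·°F·h/BTU
L = ΔR / (R/in) = 21.28/3.46 = 6.15 in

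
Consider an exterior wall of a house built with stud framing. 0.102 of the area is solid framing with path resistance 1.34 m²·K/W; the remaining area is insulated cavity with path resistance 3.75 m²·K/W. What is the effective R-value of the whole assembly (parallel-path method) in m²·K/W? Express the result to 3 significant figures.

3.17 m²·K/W

U_eff = 0.898/3.75 + 0.102/1.34 = 0.2395 + 0.07612 = 0.3156
R_eff = 1/U_eff = 3.169 m²·K/W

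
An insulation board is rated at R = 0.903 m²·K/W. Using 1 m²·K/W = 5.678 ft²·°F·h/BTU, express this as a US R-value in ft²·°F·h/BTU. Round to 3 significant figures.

5.13 ft²·°F·h/BTU

R_US = 0.903 × 5.678 = 5.127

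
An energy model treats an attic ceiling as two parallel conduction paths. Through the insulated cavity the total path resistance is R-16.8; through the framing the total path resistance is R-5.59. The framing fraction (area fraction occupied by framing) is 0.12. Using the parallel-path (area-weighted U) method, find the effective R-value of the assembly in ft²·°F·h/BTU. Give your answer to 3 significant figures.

13.5 ft²·°F·h/BTU

U_eff = 0.88/16.8 + 0.12/5.59 = 0.05238 + 0.02147 = 0.07385
R_eff = 1/U_eff = 13.54 ft²·°F·h/BTU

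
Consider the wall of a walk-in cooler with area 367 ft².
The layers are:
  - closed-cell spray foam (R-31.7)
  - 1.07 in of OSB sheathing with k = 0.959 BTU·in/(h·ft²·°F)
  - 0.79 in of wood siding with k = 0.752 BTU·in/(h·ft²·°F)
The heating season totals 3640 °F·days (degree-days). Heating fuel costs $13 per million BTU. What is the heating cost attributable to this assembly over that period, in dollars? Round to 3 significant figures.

1.07/0.959 = 1.116
0.79/0.752 = 1.051
R_total = 31.7 + 1.116 + 1.051 = 33.87 ft²·°F·h/BTU
E = A × HDD × 24 / R = 367 × 3640 × 24 / 33.87 = 946700 BTU
Cost = 946700/10⁶ × 13 = $12.31

12.3 dollars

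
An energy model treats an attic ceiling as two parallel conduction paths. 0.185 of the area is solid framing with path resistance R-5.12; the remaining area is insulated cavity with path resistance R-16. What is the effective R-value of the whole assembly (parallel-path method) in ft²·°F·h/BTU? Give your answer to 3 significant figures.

11.5 ft²·°F·h/BTU

U_eff = 0.815/16 + 0.185/5.12 = 0.05094 + 0.03613 = 0.08707
R_eff = 1/U_eff = 11.48 ft²·°F·h/BTU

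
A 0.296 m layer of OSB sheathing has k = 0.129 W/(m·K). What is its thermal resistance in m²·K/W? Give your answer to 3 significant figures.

2.29 m²·K/W

R = L/k = 0.296/0.129 = 2.295 m²·K/W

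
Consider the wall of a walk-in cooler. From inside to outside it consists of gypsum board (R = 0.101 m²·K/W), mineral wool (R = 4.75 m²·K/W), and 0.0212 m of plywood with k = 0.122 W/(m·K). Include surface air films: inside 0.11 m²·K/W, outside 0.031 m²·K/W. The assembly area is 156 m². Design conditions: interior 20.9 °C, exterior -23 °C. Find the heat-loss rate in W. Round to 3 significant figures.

1330 W

0.0212/0.122 = 0.1738
R_total = 0.11 + 0.101 + 4.75 + 0.1738 + 0.031 = 5.166 m²·K/W
Q = A·ΔT/R = 156 × (20.9 − (-23)) / 5.166 = 1326 W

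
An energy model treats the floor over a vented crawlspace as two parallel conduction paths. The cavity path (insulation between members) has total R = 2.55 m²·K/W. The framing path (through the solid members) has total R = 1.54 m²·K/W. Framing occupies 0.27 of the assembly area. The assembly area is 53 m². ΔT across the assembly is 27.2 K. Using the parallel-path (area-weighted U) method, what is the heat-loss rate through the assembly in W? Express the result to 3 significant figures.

U_eff = 0.73/2.55 + 0.27/1.54 = 0.2863 + 0.1753 = 0.4616
R_eff = 1/U_eff = 2.166 m²·K/W
Q = 53 × 27.2 / 2.166 = 665.4 W

665 W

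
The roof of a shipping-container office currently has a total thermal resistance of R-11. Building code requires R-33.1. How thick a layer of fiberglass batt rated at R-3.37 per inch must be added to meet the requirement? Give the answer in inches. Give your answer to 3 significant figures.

6.56 in

ΔR = 33.1 − 11 = 22.1 ft²·°F·h/BTU
L = ΔR / (R/in) = 22.1/3.37 = 6.558 in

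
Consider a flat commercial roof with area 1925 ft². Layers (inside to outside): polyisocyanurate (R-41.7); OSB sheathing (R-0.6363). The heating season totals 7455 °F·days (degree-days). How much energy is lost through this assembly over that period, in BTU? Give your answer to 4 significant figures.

8135000 BTU

R_total = 41.7 + 0.6363 = 42.336 ft²·°F·h/BTU
E = A × HDD × 24 / R = 1925 × 7455 × 24 / 42.336 = 8135400 BTU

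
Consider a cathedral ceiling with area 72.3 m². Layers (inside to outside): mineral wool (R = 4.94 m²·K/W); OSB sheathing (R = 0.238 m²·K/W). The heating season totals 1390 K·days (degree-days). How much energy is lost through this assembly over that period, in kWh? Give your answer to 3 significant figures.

466 kWh

R_total = 4.94 + 0.238 = 5.178 m²·K/W
E = A × HDD × 24 / R / 1000 = 72.3 × 1390 × 24 / 5.178 / 1000 = 465.8 kWh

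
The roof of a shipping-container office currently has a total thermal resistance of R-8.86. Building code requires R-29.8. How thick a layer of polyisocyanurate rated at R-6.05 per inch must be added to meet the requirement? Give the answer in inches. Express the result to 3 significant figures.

3.46 in

ΔR = 29.8 − 8.86 = 20.94 ft²·°F·h/BTU
L = ΔR / (R/in) = 20.94/6.05 = 3.461 in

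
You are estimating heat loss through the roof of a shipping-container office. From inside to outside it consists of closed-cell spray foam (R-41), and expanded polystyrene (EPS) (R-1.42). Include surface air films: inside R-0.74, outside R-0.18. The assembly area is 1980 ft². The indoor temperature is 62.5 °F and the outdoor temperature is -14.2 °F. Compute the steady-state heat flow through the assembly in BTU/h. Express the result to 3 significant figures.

3500 BTU/h

R_total = 0.74 + 41 + 1.42 + 0.18 = 43.34 ft²·°F·h/BTU
Q = A·ΔT/R = 1980 × (62.5 − (-14.2)) / 43.34 = 3504 BTU/h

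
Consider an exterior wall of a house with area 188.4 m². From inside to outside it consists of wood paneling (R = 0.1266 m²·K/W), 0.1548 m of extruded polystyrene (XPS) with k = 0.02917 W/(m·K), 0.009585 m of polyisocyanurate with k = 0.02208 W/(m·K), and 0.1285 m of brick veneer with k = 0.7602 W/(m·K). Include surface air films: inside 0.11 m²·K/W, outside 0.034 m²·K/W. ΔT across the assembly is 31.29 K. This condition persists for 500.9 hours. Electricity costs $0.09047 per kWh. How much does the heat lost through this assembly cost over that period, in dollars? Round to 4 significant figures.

0.1548/0.02917 = 5.3068
0.009585/0.02208 = 0.4341
0.1285/0.7602 = 0.16903
R_total = 0.11 + 0.1266 + 5.3068 + 0.4341 + 0.16903 + 0.034 = 6.1806 m²·K/W
Q = 188.4 × 31.29 / 6.1806 = 953.8 W
E = 953.8 W × 500.9 h / 1000 = 477.76 kWh
Cost = 477.76 × 0.09047 = $43.223

43.22 dollars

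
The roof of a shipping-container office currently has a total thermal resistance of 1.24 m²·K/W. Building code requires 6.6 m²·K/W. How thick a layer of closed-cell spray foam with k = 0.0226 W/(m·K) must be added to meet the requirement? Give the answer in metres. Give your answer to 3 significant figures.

0.121 m

ΔR = 6.6 − 1.24 = 5.36 m²·K/W
L = ΔR × k = 5.36 × 0.0226 = 0.1211 m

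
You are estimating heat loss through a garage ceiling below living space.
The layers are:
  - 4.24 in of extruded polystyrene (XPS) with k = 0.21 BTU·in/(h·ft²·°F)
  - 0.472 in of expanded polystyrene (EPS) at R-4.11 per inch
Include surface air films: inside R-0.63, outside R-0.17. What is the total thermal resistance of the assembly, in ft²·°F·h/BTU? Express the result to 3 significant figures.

22.9 ft²·°F·h/BTU

4.24/0.21 = 20.19
0.472 × 4.11 = 1.94
R_total = 0.63 + 20.19 + 1.94 + 0.17 = 22.93 ft²·°F·h/BTU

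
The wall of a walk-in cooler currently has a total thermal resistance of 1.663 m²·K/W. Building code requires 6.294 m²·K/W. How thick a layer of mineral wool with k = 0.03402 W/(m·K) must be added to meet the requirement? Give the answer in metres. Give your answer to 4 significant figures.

ΔR = 6.294 − 1.663 = 4.631 m²·K/W
L = ΔR × k = 4.631 × 0.03402 = 0.15755 m

0.1575 m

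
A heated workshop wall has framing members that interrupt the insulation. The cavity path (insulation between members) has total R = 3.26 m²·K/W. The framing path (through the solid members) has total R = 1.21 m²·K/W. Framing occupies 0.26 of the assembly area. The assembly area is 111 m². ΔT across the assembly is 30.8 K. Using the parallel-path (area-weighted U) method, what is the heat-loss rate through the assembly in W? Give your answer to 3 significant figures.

U_eff = 0.74/3.26 + 0.26/1.21 = 0.227 + 0.2149 = 0.4419
R_eff = 1/U_eff = 2.263 m²·K/W
Q = 111 × 30.8 / 2.263 = 1511 W

1510 W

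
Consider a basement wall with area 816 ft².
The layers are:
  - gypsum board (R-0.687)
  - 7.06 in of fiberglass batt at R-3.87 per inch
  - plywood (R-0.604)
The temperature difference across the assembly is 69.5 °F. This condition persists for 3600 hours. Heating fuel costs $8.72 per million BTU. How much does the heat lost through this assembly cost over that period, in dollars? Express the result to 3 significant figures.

7.06 × 3.87 = 27.32
R_total = 0.687 + 27.32 + 0.604 = 28.61 ft²·°F·h/BTU
Q = 816 × 69.5 / 28.61 = 1982 BTU/h
E = 1982 × 3600 = 7135000 BTU
Cost = 7135000/10⁶ × 8.72 = $62.22

62.2 dollars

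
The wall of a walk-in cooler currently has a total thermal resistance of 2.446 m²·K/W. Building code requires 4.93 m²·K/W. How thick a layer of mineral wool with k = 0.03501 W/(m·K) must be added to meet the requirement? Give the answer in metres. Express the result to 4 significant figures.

ΔR = 4.93 − 2.446 = 2.484 m²·K/W
L = ΔR × k = 2.484 × 0.03501 = 0.086965 m

0.08696 m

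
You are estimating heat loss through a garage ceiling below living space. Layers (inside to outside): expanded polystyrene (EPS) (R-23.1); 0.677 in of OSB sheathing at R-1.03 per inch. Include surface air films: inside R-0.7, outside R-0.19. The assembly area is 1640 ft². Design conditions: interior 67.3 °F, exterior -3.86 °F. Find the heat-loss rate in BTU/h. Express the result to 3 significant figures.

0.677 × 1.03 = 0.6973
R_total = 0.7 + 23.1 + 0.6973 + 0.19 = 24.69 ft²·°F·h/BTU
Q = A·ΔT/R = 1640 × (67.3 − (-3.86)) / 24.69 = 4727 BTU/h

4730 BTU/h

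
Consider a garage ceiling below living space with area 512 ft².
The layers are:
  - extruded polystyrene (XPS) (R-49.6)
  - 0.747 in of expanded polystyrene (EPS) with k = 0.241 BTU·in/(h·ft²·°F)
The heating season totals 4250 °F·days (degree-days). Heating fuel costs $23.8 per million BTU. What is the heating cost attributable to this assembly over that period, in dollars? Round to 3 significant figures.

23.6 dollars

0.747/0.241 = 3.1
R_total = 49.6 + 3.1 = 52.7 ft²·°F·h/BTU
E = A × HDD × 24 / R = 512 × 4250 × 24 / 52.7 = 991000 BTU
Cost = 991000/10⁶ × 23.8 = $23.59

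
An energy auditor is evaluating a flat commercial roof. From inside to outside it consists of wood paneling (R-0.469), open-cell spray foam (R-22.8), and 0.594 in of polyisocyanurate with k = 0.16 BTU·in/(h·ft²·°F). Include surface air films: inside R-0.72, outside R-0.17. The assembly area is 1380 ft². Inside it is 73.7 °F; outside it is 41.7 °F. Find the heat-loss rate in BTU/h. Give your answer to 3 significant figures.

0.594/0.16 = 3.712
R_total = 0.72 + 0.469 + 22.8 + 3.712 + 0.17 = 27.87 ft²·°F·h/BTU
Q = A·ΔT/R = 1380 × (73.7 − 41.7) / 27.87 = 1584 BTU/h

1580 BTU/h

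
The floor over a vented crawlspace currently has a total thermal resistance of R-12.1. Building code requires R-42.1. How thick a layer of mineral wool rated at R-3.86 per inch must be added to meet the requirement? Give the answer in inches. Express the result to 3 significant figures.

7.77 in

ΔR = 42.1 − 12.1 = 30 ft²·°F·h/BTU
L = ΔR / (R/in) = 30/3.86 = 7.772 in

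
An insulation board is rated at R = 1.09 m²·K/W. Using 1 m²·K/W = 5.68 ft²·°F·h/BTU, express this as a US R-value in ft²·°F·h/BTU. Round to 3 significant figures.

6.19 ft²·°F·h/BTU

R_US = 1.09 × 5.68 = 6.191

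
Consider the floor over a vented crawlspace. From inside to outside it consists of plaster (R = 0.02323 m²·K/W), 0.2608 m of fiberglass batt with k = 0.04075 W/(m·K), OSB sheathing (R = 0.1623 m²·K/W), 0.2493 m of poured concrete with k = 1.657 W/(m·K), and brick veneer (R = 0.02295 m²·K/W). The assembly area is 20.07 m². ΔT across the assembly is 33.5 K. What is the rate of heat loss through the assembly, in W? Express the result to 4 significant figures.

99.48 W

0.2608/0.04075 = 6.4
0.2493/1.657 = 0.15045
R_total = 0.02323 + 6.4 + 0.1623 + 0.15045 + 0.02295 = 6.7589 m²·K/W
Q = A·ΔT/R = 20.07 × 33.5 / 6.7589 = 99.475 W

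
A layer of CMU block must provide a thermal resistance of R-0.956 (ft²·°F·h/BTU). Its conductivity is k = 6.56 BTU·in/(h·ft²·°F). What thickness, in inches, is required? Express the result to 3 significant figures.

L = R × k = 0.956 × 6.56 = 6.271 in

6.27 in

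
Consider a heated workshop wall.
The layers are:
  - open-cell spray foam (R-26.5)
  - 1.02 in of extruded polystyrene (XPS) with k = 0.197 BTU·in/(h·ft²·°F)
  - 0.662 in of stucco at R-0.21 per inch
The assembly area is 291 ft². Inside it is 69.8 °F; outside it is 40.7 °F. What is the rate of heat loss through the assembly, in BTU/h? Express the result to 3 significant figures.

266 BTU/h

1.02/0.197 = 5.178
0.662 × 0.21 = 0.139
R_total = 26.5 + 5.178 + 0.139 = 31.82 ft²·°F·h/BTU
Q = A·ΔT/R = 291 × (69.8 − 40.7) / 31.82 = 266.2 BTU/h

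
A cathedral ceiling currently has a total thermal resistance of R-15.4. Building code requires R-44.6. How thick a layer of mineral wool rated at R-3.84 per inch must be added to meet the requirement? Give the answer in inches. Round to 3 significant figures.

ΔR = 44.6 − 15.4 = 29.2 ft²·°F·h/BTU
L = ΔR / (R/in) = 29.2/3.84 = 7.604 in

7.60 in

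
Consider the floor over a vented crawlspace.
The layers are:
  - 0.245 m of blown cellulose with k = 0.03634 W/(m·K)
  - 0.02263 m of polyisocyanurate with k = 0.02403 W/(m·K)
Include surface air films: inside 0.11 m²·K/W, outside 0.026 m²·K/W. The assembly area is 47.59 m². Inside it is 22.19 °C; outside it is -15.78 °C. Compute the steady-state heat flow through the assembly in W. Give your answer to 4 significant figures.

0.245/0.03634 = 6.7419
0.02263/0.02403 = 0.94174
R_total = 0.11 + 6.7419 + 0.94174 + 0.026 = 7.8196 m²·K/W
Q = A·ΔT/R = 47.59 × (22.19 − (-15.78)) / 7.8196 = 231.08 W

231.1 W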